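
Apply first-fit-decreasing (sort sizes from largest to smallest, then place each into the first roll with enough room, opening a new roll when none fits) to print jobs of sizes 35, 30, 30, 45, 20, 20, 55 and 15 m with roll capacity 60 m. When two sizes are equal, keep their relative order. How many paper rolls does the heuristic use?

Sorted descending: 55, 45, 35, 30, 30, 20, 20, 15.
  55 → roll 1 (new)  [load 55/60]
  45 → roll 2 (new)  [load 45/60]
  35 → roll 3 (new)  [load 35/60]
  30 → roll 4 (new)  [load 30/60]
  30 → roll 4  [load 60/60]
  20 → roll 3  [load 55/60]
  20 → roll 5 (new)  [load 20/60]
  15 → roll 2  [load 60/60]
5 paper rolls opened.

5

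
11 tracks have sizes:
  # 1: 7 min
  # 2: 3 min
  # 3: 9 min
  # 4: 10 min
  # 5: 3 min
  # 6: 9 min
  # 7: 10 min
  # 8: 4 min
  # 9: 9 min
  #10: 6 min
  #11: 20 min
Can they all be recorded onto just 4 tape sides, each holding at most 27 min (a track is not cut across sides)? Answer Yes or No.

A valid assignment using 4 tape sides:
  side 1: 20 + 7 = 27
  side 2: 10 + 10 + 6 = 26
  side 3: 9 + 9 + 9 = 27
  side 4: 4 + 3 + 3 = 10
Every load is within 27 min, so 4 tape sides suffice.

Yes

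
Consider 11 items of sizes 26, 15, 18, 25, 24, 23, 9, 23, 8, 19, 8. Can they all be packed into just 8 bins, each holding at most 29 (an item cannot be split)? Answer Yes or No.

Yes

A valid assignment using 8 bins:
  bin 1: 26 = 26
  bin 2: 25 = 25
  bin 3: 24 = 24
  bin 4: 23 = 23
  bin 5: 23 = 23
  bin 6: 19 + 9 = 28
  bin 7: 18 + 8 = 26
  bin 8: 15 + 8 = 23
Every load is within 29, so 8 bins suffice.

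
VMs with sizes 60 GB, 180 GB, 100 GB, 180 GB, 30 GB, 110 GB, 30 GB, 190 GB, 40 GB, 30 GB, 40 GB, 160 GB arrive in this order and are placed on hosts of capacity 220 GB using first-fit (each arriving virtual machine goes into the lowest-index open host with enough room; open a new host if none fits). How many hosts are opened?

  60 → host 1 (new)  [load 60/220]
  180 → host 2 (new)  [load 180/220]
  100 → host 1  [load 160/220]
  180 → host 3 (new)  [load 180/220]
  30 → host 1  [load 190/220]
  110 → host 4 (new)  [load 110/220]
  30 → host 1  [load 220/220]
  190 → host 5 (new)  [load 190/220]
  40 → host 2  [load 220/220]
  30 → host 3  [load 210/220]
  40 → host 4  [load 150/220]
  160 → host 6 (new)  [load 160/220]
6 hosts opened.

6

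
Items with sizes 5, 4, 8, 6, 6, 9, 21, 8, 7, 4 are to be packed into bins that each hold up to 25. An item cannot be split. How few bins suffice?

4

Total = 21 + 9 + 8 + 8 + 7 + 6 + 6 + 5 + 4 + 4 = 78.
Lower bound: ⌈78/25⌉ = 4 bins.
A packing using 4 bins:
  bin 1: 21 + 4 = 25
  bin 2: 9 + 8 + 8 = 25
  bin 3: 7 + 6 + 6 + 5 = 24
  bin 4: 4 = 4
This matches the lower bound, so 4 is optimal.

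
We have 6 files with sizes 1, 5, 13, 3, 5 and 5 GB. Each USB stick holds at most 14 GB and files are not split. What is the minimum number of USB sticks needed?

Total = 13 + 5 + 5 + 5 + 3 + 1 = 32 GB.
Lower bound: ⌈32/14⌉ = 3 USB sticks.
A packing using 3 USB sticks:
  USB stick 1: 13 + 1 = 14
  USB stick 2: 5 + 5 + 3 = 13
  USB stick 3: 5 = 5
This matches the lower bound, so 3 is optimal.

3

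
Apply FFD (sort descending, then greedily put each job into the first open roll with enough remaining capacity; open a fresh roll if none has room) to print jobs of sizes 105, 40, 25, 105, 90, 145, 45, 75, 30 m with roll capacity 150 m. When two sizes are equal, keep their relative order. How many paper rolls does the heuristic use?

Sorted descending: 145, 105, 105, 90, 75, 45, 40, 30, 25.
  145 → roll 1 (new)  [load 145/150]
  105 → roll 2 (new)  [load 105/150]
  105 → roll 3 (new)  [load 105/150]
  90 → roll 4 (new)  [load 90/150]
  75 → roll 5 (new)  [load 75/150]
  45 → roll 2  [load 150/150]
  40 → roll 3  [load 145/150]
  30 → roll 4  [load 120/150]
  25 → roll 4  [load 145/150]
5 paper rolls opened.

5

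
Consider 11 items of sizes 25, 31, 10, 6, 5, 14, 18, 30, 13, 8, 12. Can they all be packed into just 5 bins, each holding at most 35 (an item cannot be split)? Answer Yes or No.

Total = 172; ⌈172/35⌉ = 5.
The bound of 5 does not rule out 5, but exhaustive search shows no assignment into 5 bins of capacity 35 exists — the minimum is 6.

No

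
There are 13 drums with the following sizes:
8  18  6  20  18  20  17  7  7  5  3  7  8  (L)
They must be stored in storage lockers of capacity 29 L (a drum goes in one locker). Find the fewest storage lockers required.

6

Total = 20 + 20 + 18 + 18 + 17 + 8 + 8 + 7 + 7 + 7 + 6 + 5 + 3 = 144 L.
Lower bound: ⌈144/29⌉ = 5 storage lockers.
A packing using 6 storage lockers:
  locker 1: 20 + 8 = 28
  locker 2: 20 + 8 = 28
  locker 3: 18 + 7 + 3 = 28
  locker 4: 18 + 7 = 25
  locker 5: 17 + 7 + 5 = 29
  locker 6: 6 = 6
No arrangement into 5 storage lockers stays within capacity, so 6 is optimal.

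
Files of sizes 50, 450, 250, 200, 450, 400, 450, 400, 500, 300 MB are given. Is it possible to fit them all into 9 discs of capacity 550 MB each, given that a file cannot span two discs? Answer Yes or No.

Yes

A valid assignment using 8 discs:
  disc 1: 500 + 50 = 550
  disc 2: 450 = 450
  disc 3: 450 = 450
  disc 4: 450 = 450
  disc 5: 400 = 400
  disc 6: 400 = 400
  disc 7: 300 + 250 = 550
  disc 8: 200 = 200
That uses only 8 ≤ 9, so 9 discs are enough.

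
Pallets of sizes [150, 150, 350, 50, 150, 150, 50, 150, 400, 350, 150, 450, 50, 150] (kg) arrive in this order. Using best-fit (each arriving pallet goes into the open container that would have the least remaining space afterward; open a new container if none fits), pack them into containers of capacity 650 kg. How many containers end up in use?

  150 → container 1 (new)  [load 150/650]
  150 → container 1  [load 300/650]
  350 → container 1  [load 650/650]
  50 → container 2 (new)  [load 50/650]
  150 → container 2  [load 200/650]
  150 → container 2  [load 350/650]
  50 → container 2  [load 400/650]
  150 → container 2  [load 550/650]
  400 → container 3 (new)  [load 400/650]
  350 → container 4 (new)  [load 350/650]
  150 → container 3  [load 550/650]
  450 → container 5 (new)  [load 450/650]
  50 → container 2  [load 600/650]
  150 → container 5  [load 600/650]
5 containers opened.

5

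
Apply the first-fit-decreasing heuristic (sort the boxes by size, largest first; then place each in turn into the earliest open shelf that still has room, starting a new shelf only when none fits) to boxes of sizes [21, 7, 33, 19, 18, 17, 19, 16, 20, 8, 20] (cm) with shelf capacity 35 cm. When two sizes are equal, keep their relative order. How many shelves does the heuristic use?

7

Sorted descending: 33, 21, 20, 20, 19, 19, 18, 17, 16, 8, 7.
  33 → shelf 1 (new)  [load 33/35]
  21 → shelf 2 (new)  [load 21/35]
  20 → shelf 3 (new)  [load 20/35]
  20 → shelf 4 (new)  [load 20/35]
  19 → shelf 5 (new)  [load 19/35]
  19 → shelf 6 (new)  [load 19/35]
  18 → shelf 7 (new)  [load 18/35]
  17 → shelf 7  [load 35/35]
  16 → shelf 5  [load 35/35]
  8 → shelf 2  [load 29/35]
  7 → shelf 3  [load 27/35]
7 shelves opened.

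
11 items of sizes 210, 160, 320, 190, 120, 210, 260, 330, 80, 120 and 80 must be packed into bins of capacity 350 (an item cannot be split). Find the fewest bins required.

Total = 330 + 320 + 260 + 210 + 210 + 190 + 160 + 120 + 120 + 80 + 80 = 2080.
Lower bound: ⌈2080/350⌉ = 6 bins.
A packing using 7 bins:
  bin 1: 330 = 330
  bin 2: 320 = 320
  bin 3: 260 + 80 = 340
  bin 4: 210 + 120 = 330
  bin 5: 210 + 120 = 330
  bin 6: 190 + 160 = 350
  bin 7: 80 = 80
No arrangement into 6 bins stays within capacity, so 7 is optimal.

7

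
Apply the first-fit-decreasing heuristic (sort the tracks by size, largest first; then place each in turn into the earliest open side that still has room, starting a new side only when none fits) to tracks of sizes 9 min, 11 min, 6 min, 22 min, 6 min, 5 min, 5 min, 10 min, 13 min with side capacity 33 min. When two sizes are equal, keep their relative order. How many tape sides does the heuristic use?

Sorted descending: 22, 13, 11, 10, 9, 6, 6, 5, 5.
  22 → side 1 (new)  [load 22/33]
  13 → side 2 (new)  [load 13/33]
  11 → side 1  [load 33/33]
  10 → side 2  [load 23/33]
  9 → side 2  [load 32/33]
  6 → side 3 (new)  [load 6/33]
  6 → side 3  [load 12/33]
  5 → side 3  [load 17/33]
  5 → side 3  [load 22/33]
3 tape sides opened.

3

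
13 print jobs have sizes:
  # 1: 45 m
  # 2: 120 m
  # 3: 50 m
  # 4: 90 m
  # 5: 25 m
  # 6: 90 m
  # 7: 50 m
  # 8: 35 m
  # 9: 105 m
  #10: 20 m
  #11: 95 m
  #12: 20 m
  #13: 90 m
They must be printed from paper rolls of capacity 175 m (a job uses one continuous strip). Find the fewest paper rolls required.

6

Total = 120 + 105 + 95 + 90 + 90 + 90 + 50 + 50 + 45 + 35 + 25 + 20 + 20 = 835 m.
Lower bound: ⌈835/175⌉ = 5 paper rolls.
Also, 6 print jobs each exceed 175/2 m, and no two of those can share a roll, so at least 6 paper rolls are needed.
A packing using 6 paper rolls:
  roll 1: 120 + 50 = 170
  roll 2: 105 + 50 + 20 = 175
  roll 3: 95 + 45 + 35 = 175
  roll 4: 90 + 25 + 20 = 135
  roll 5: 90 = 90
  roll 6: 90 = 90
This matches the lower bound, so 6 is optimal.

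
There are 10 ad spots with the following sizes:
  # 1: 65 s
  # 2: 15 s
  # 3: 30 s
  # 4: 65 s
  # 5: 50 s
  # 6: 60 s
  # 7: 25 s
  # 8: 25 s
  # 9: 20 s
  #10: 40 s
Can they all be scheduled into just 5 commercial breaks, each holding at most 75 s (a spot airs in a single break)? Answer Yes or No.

No

Total = 395 s; ⌈395/75⌉ = 6.
At least 6 commercial breaks are required, but only 5 are allowed.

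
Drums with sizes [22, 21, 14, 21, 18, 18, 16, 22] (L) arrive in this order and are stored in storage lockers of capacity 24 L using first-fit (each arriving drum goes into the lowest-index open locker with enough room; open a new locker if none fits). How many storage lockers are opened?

  22 → locker 1 (new)  [load 22/24]
  21 → locker 2 (new)  [load 21/24]
  14 → locker 3 (new)  [load 14/24]
  21 → locker 4 (new)  [load 21/24]
  18 → locker 5 (new)  [load 18/24]
  18 → locker 6 (new)  [load 18/24]
  16 → locker 7 (new)  [load 16/24]
  22 → locker 8 (new)  [load 22/24]
8 storage lockers opened.

8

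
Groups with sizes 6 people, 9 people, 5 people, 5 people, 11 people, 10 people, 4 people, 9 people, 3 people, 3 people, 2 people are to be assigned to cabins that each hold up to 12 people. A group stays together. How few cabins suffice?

6

Total = 11 + 10 + 9 + 9 + 6 + 5 + 5 + 4 + 3 + 3 + 2 = 67 people.
Lower bound: ⌈67/12⌉ = 6 cabins.
A packing using 6 cabins:
  cabin 1: 11 = 11
  cabin 2: 10 + 2 = 12
  cabin 3: 9 + 3 = 12
  cabin 4: 9 + 3 = 12
  cabin 5: 6 + 5 = 11
  cabin 6: 5 + 4 = 9
This matches the lower bound, so 6 is optimal.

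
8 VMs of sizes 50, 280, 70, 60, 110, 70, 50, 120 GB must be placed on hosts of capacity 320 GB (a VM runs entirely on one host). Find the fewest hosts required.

3

Total = 280 + 120 + 110 + 70 + 70 + 60 + 50 + 50 = 810 GB.
Lower bound: ⌈810/320⌉ = 3 hosts.
A packing using 3 hosts:
  host 1: 280 = 280
  host 2: 120 + 110 + 70 = 300
  host 3: 70 + 60 + 50 + 50 = 230
This matches the lower bound, so 3 is optimal.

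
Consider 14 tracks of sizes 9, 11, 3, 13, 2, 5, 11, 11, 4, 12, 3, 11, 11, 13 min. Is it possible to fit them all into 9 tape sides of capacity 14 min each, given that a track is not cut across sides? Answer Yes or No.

Total = 119 min; ⌈119/14⌉ = 9.
The bound of 9 does not rule out 9, but exhaustive search shows no assignment into 9 tape sides of capacity 14 min exists — the minimum is 10.

No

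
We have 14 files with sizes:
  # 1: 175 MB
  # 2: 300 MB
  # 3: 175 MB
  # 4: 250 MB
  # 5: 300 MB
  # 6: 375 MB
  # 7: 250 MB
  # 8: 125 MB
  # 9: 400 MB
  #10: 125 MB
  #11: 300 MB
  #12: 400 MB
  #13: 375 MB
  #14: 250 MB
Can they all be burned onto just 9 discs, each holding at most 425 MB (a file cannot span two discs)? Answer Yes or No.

No

Total = 3800 MB; ⌈3800/425⌉ = 9.
10 files each exceed half the capacity and cannot share a disc, forcing at least 10 discs.
At least 10 discs are required, but only 9 are allowed.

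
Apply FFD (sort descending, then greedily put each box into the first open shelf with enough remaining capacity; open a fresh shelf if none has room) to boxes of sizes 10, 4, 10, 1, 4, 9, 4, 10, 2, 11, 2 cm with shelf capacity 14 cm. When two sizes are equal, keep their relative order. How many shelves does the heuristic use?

5

Sorted descending: 11, 10, 10, 10, 9, 4, 4, 4, 2, 2, 1.
  11 → shelf 1 (new)  [load 11/14]
  10 → shelf 2 (new)  [load 10/14]
  10 → shelf 3 (new)  [load 10/14]
  10 → shelf 4 (new)  [load 10/14]
  9 → shelf 5 (new)  [load 9/14]
  4 → shelf 2  [load 14/14]
  4 → shelf 3  [load 14/14]
  4 → shelf 4  [load 14/14]
  2 → shelf 1  [load 13/14]
  2 → shelf 5  [load 11/14]
  1 → shelf 1  [load 14/14]
5 shelves opened.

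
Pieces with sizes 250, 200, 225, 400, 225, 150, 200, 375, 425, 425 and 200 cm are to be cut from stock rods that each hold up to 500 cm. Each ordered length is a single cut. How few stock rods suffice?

Total = 425 + 425 + 400 + 375 + 250 + 225 + 225 + 200 + 200 + 200 + 150 = 3075 cm.
Lower bound: ⌈3075/500⌉ = 7 stock rods.
A packing using 8 stock rods:
  stock rod 1: 425 = 425
  stock rod 2: 425 = 425
  stock rod 3: 400 = 400
  stock rod 4: 375 = 375
  stock rod 5: 250 + 225 = 475
  stock rod 6: 225 + 200 = 425
  stock rod 7: 200 + 200 = 400
  stock rod 8: 150 = 150
No arrangement into 7 stock rods stays within capacity, so 8 is optimal.

8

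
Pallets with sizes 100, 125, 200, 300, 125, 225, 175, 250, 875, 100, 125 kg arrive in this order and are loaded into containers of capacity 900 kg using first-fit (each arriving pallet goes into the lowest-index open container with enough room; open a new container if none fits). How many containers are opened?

  100 → container 1 (new)  [load 100/900]
  125 → container 1  [load 225/900]
  200 → container 1  [load 425/900]
  300 → container 1  [load 725/900]
  125 → container 1  [load 850/900]
  225 → container 2 (new)  [load 225/900]
  175 → container 2  [load 400/900]
  250 → container 2  [load 650/900]
  875 → container 3 (new)  [load 875/900]
  100 → container 2  [load 750/900]
  125 → container 2  [load 875/900]
3 containers opened.

3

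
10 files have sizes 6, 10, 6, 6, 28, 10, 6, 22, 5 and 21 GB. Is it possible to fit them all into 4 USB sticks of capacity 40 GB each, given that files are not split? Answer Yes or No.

Yes

A valid assignment using 4 USB sticks:
  USB stick 1: 28 + 10 = 38
  USB stick 2: 22 + 10 + 6 = 38
  USB stick 3: 21 + 6 + 6 + 6 = 39
  USB stick 4: 5 = 5
Every load is within 40 GB, so 4 USB sticks suffice.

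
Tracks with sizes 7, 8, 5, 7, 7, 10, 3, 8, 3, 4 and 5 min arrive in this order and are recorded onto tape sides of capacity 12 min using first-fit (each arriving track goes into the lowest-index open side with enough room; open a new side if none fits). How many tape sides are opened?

  7 → side 1 (new)  [load 7/12]
  8 → side 2 (new)  [load 8/12]
  5 → side 1  [load 12/12]
  7 → side 3 (new)  [load 7/12]
  7 → side 4 (new)  [load 7/12]
  10 → side 5 (new)  [load 10/12]
  3 → side 2  [load 11/12]
  8 → side 6 (new)  [load 8/12]
  3 → side 3  [load 10/12]
  4 → side 4  [load 11/12]
  5 → side 7 (new)  [load 5/12]
7 tape sides opened.

7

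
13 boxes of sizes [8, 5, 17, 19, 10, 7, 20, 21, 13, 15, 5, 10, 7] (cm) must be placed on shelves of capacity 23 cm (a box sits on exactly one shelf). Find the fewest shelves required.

8

Total = 21 + 20 + 19 + 17 + 15 + 13 + 10 + 10 + 8 + 7 + 7 + 5 + 5 = 157 cm.
Lower bound: ⌈157/23⌉ = 7 shelves.
A packing using 8 shelves:
  shelf 1: 21 = 21
  shelf 2: 20 = 20
  shelf 3: 19 = 19
  shelf 4: 17 + 5 = 22
  shelf 5: 15 + 8 = 23
  shelf 6: 13 + 10 = 23
  shelf 7: 10 + 7 + 5 = 22
  shelf 8: 7 = 7
No arrangement into 7 shelves stays within capacity, so 8 is optimal.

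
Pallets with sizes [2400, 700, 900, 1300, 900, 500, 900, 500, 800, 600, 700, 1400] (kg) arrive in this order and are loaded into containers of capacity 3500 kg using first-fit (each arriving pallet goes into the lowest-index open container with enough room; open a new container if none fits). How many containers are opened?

4

  2400 → container 1 (new)  [load 2400/3500]
  700 → container 1  [load 3100/3500]
  900 → container 2 (new)  [load 900/3500]
  1300 → container 2  [load 2200/3500]
  900 → container 2  [load 3100/3500]
  500 → container 3 (new)  [load 500/3500]
  900 → container 3  [load 1400/3500]
  500 → container 3  [load 1900/3500]
  800 → container 3  [load 2700/3500]
  600 → container 3  [load 3300/3500]
  700 → container 4 (new)  [load 700/3500]
  1400 → container 4  [load 2100/3500]
4 containers opened.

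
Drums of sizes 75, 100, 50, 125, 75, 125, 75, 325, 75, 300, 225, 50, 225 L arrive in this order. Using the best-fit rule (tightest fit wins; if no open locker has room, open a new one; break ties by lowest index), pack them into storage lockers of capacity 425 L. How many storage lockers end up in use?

5

  75 → locker 1 (new)  [load 75/425]
  100 → locker 1  [load 175/425]
  50 → locker 1  [load 225/425]
  125 → locker 1  [load 350/425]
  75 → locker 1  [load 425/425]
  125 → locker 2 (new)  [load 125/425]
  75 → locker 2  [load 200/425]
  325 → locker 3 (new)  [load 325/425]
  75 → locker 3  [load 400/425]
  300 → locker 4 (new)  [load 300/425]
  225 → locker 2  [load 425/425]
  50 → locker 4  [load 350/425]
  225 → locker 5 (new)  [load 225/425]
5 storage lockers opened.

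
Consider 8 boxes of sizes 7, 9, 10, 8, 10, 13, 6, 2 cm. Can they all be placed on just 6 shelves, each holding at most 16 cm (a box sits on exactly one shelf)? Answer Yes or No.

A valid assignment using 5 shelves:
  shelf 1: 13 + 2 = 15
  shelf 2: 10 + 6 = 16
  shelf 3: 10 = 10
  shelf 4: 9 + 7 = 16
  shelf 5: 8 = 8
That uses only 5 ≤ 6, so 6 shelves are enough.

Yes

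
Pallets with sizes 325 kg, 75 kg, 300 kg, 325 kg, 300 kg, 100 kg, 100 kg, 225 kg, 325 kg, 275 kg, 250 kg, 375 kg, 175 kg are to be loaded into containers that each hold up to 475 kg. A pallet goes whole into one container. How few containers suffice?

8

Total = 375 + 325 + 325 + 325 + 300 + 300 + 275 + 250 + 225 + 175 + 100 + 100 + 75 = 3150 kg.
Lower bound: ⌈3150/475⌉ = 7 containers.
Also, 8 pallets each exceed 475/2 kg, and no two of those can share a container, so at least 8 containers are needed.
A packing using 8 containers:
  container 1: 375 + 100 = 475
  container 2: 325 + 100 = 425
  container 3: 325 + 75 = 400
  container 4: 325 = 325
  container 5: 300 + 175 = 475
  container 6: 300 = 300
  container 7: 275 = 275
  container 8: 250 + 225 = 475
This matches the lower bound, so 8 is optimal.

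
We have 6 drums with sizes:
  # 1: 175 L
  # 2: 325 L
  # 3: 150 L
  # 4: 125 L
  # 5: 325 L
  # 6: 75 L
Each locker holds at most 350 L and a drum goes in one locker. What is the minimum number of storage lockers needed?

4

Total = 325 + 325 + 175 + 150 + 125 + 75 = 1175 L.
Lower bound: ⌈1175/350⌉ = 4 storage lockers.
A packing using 4 storage lockers:
  locker 1: 325 = 325
  locker 2: 325 = 325
  locker 3: 175 + 150 = 325
  locker 4: 125 + 75 = 200
This matches the lower bound, so 4 is optimal.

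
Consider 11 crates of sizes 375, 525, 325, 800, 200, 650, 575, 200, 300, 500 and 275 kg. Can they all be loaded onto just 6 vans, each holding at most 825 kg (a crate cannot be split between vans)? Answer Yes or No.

Total = 4725 kg; ⌈4725/825⌉ = 6.
The bound of 6 does not rule out 6, but exhaustive search shows no assignment into 6 vans of capacity 825 kg exists — the minimum is 7.

No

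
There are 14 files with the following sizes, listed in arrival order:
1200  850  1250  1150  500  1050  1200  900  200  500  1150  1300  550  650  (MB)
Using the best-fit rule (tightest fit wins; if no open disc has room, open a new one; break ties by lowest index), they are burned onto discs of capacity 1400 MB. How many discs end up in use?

10

  1200 → disc 1 (new)  [load 1200/1400]
  850 → disc 2 (new)  [load 850/1400]
  1250 → disc 3 (new)  [load 1250/1400]
  1150 → disc 4 (new)  [load 1150/1400]
  500 → disc 2  [load 1350/1400]
  1050 → disc 5 (new)  [load 1050/1400]
  1200 → disc 6 (new)  [load 1200/1400]
  900 → disc 7 (new)  [load 900/1400]
  200 → disc 1  [load 1400/1400]
  500 → disc 7  [load 1400/1400]
  1150 → disc 8 (new)  [load 1150/1400]
  1300 → disc 9 (new)  [load 1300/1400]
  550 → disc 10 (new)  [load 550/1400]
  650 → disc 10  [load 1200/1400]
10 discs opened.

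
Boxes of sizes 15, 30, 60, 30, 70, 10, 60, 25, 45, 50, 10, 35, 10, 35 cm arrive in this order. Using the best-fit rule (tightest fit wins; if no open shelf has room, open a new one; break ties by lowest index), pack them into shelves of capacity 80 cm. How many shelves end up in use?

7

  15 → shelf 1 (new)  [load 15/80]
  30 → shelf 1  [load 45/80]
  60 → shelf 2 (new)  [load 60/80]
  30 → shelf 1  [load 75/80]
  70 → shelf 3 (new)  [load 70/80]
  10 → shelf 3  [load 80/80]
  60 → shelf 4 (new)  [load 60/80]
  25 → shelf 5 (new)  [load 25/80]
  45 → shelf 5  [load 70/80]
  50 → shelf 6 (new)  [load 50/80]
  10 → shelf 5  [load 80/80]
  35 → shelf 7 (new)  [load 35/80]
  10 → shelf 2  [load 70/80]
  35 → shelf 7  [load 70/80]
7 shelves opened.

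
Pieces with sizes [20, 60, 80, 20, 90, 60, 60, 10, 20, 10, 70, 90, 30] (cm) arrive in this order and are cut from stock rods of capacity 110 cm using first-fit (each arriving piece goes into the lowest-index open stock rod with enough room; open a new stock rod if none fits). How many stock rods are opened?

  20 → stock rod 1 (new)  [load 20/110]
  60 → stock rod 1  [load 80/110]
  80 → stock rod 2 (new)  [load 80/110]
  20 → stock rod 1  [load 100/110]
  90 → stock rod 3 (new)  [load 90/110]
  60 → stock rod 4 (new)  [load 60/110]
  60 → stock rod 5 (new)  [load 60/110]
  10 → stock rod 1  [load 110/110]
  20 → stock rod 2  [load 100/110]
  10 → stock rod 2  [load 110/110]
  70 → stock rod 6 (new)  [load 70/110]
  90 → stock rod 7 (new)  [load 90/110]
  30 → stock rod 4  [load 90/110]
7 stock rods opened.

7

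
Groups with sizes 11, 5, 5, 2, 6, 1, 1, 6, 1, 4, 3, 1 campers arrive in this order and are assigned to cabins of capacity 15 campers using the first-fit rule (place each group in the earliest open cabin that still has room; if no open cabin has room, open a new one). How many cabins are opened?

  11 → cabin 1 (new)  [load 11/15]
  5 → cabin 2 (new)  [load 5/15]
  5 → cabin 2  [load 10/15]
  2 → cabin 1  [load 13/15]
  6 → cabin 3 (new)  [load 6/15]
  1 → cabin 1  [load 14/15]
  1 → cabin 1  [load 15/15]
  6 → cabin 3  [load 12/15]
  1 → cabin 2  [load 11/15]
  4 → cabin 2  [load 15/15]
  3 → cabin 3  [load 15/15]
  1 → cabin 4 (new)  [load 1/15]
4 cabins opened.

4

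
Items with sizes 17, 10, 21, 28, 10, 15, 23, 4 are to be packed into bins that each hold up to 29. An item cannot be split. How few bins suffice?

Total = 28 + 23 + 21 + 17 + 15 + 10 + 10 + 4 = 128.
Lower bound: ⌈128/29⌉ = 5 bins.
A packing using 5 bins:
  bin 1: 28 = 28
  bin 2: 23 + 4 = 27
  bin 3: 21 = 21
  bin 4: 17 + 10 = 27
  bin 5: 15 + 10 = 25
This matches the lower bound, so 5 is optimal.

5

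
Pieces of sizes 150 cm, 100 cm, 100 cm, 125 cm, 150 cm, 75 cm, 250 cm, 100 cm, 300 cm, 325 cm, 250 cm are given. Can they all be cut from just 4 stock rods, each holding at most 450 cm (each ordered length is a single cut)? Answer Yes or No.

Total = 1925 cm; ⌈1925/450⌉ = 5.
At least 5 stock rods are required, but only 4 are allowed.

No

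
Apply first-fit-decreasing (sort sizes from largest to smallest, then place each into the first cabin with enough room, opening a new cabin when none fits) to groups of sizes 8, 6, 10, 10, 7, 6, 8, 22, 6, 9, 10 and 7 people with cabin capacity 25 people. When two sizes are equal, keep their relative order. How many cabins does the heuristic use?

5

Sorted descending: 22, 10, 10, 10, 9, 8, 8, 7, 7, 6, 6, 6.
  22 → cabin 1 (new)  [load 22/25]
  10 → cabin 2 (new)  [load 10/25]
  10 → cabin 2  [load 20/25]
  10 → cabin 3 (new)  [load 10/25]
  9 → cabin 3  [load 19/25]
  8 → cabin 4 (new)  [load 8/25]
  8 → cabin 4  [load 16/25]
  7 → cabin 4  [load 23/25]
  7 → cabin 5 (new)  [load 7/25]
  6 → cabin 3  [load 25/25]
  6 → cabin 5  [load 13/25]
  6 → cabin 5  [load 19/25]
5 cabins opened.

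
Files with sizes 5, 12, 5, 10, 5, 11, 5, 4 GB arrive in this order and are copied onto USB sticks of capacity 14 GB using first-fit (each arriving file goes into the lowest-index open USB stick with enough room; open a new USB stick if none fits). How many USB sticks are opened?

  5 → USB stick 1 (new)  [load 5/14]
  12 → USB stick 2 (new)  [load 12/14]
  5 → USB stick 1  [load 10/14]
  10 → USB stick 3 (new)  [load 10/14]
  5 → USB stick 4 (new)  [load 5/14]
  11 → USB stick 5 (new)  [load 11/14]
  5 → USB stick 4  [load 10/14]
  4 → USB stick 1  [load 14/14]
5 USB sticks opened.

5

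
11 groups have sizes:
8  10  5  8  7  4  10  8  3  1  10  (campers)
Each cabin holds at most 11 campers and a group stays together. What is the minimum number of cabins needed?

8

Total = 10 + 10 + 10 + 8 + 8 + 8 + 7 + 5 + 4 + 3 + 1 = 74 campers.
Lower bound: ⌈74/11⌉ = 7 cabins.
A packing using 8 cabins:
  cabin 1: 10 + 1 = 11
  cabin 2: 10 = 10
  cabin 3: 10 = 10
  cabin 4: 8 + 3 = 11
  cabin 5: 8 = 8
  cabin 6: 8 = 8
  cabin 7: 7 + 4 = 11
  cabin 8: 5 = 5
No arrangement into 7 cabins stays within capacity, so 8 is optimal.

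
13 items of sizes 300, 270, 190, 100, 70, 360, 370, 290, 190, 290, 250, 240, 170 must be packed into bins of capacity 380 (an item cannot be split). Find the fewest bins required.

Total = 370 + 360 + 300 + 290 + 290 + 270 + 250 + 240 + 190 + 190 + 170 + 100 + 70 = 3090.
Lower bound: ⌈3090/380⌉ = 9 bins.
A packing using 10 bins:
  bin 1: 370 = 370
  bin 2: 360 = 360
  bin 3: 300 + 70 = 370
  bin 4: 290 = 290
  bin 5: 290 = 290
  bin 6: 270 + 100 = 370
  bin 7: 250 = 250
  bin 8: 240 = 240
  bin 9: 190 + 190 = 380
  bin 10: 170 = 170
No arrangement into 9 bins stays within capacity, so 10 is optimal.

10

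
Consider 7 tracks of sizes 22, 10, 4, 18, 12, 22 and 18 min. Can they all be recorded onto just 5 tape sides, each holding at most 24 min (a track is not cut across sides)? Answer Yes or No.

A valid assignment using 5 tape sides:
  side 1: 22 = 22
  side 2: 22 = 22
  side 3: 18 + 4 = 22
  side 4: 18 = 18
  side 5: 12 + 10 = 22
Every load is within 24 min, so 5 tape sides suffice.

Yes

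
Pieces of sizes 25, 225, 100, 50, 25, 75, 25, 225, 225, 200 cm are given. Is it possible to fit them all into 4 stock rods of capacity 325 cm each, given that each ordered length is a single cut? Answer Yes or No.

Yes

A valid assignment using 4 stock rods:
  stock rod 1: 225 + 100 = 325
  stock rod 2: 225 + 75 + 25 = 325
  stock rod 3: 225 + 50 + 25 + 25 = 325
  stock rod 4: 200 = 200
Every load is within 325 cm, so 4 stock rods suffice.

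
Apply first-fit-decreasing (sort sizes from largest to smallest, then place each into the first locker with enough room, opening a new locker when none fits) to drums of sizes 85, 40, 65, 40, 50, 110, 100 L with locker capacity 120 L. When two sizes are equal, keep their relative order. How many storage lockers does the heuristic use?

Sorted descending: 110, 100, 85, 65, 50, 40, 40.
  110 → locker 1 (new)  [load 110/120]
  100 → locker 2 (new)  [load 100/120]
  85 → locker 3 (new)  [load 85/120]
  65 → locker 4 (new)  [load 65/120]
  50 → locker 4  [load 115/120]
  40 → locker 5 (new)  [load 40/120]
  40 → locker 5  [load 80/120]
5 storage lockers opened.

5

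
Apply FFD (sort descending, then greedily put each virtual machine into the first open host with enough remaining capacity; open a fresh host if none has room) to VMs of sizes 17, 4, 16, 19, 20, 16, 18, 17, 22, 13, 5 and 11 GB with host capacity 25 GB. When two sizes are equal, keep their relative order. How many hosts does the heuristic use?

9

Sorted descending: 22, 20, 19, 18, 17, 17, 16, 16, 13, 11, 5, 4.
  22 → host 1 (new)  [load 22/25]
  20 → host 2 (new)  [load 20/25]
  19 → host 3 (new)  [load 19/25]
  18 → host 4 (new)  [load 18/25]
  17 → host 5 (new)  [load 17/25]
  17 → host 6 (new)  [load 17/25]
  16 → host 7 (new)  [load 16/25]
  16 → host 8 (new)  [load 16/25]
  13 → host 9 (new)  [load 13/25]
  11 → host 9  [load 24/25]
  5 → host 2  [load 25/25]
  4 → host 3  [load 23/25]
9 hosts opened.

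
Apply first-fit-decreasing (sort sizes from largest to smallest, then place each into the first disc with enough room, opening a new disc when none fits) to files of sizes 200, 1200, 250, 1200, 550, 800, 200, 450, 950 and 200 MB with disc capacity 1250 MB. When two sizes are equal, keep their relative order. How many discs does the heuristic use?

Sorted descending: 1200, 1200, 950, 800, 550, 450, 250, 200, 200, 200.
  1200 → disc 1 (new)  [load 1200/1250]
  1200 → disc 2 (new)  [load 1200/1250]
  950 → disc 3 (new)  [load 950/1250]
  800 → disc 4 (new)  [load 800/1250]
  550 → disc 5 (new)  [load 550/1250]
  450 → disc 4  [load 1250/1250]
  250 → disc 3  [load 1200/1250]
  200 → disc 5  [load 750/1250]
  200 → disc 5  [load 950/1250]
  200 → disc 5  [load 1150/1250]
5 discs opened.

5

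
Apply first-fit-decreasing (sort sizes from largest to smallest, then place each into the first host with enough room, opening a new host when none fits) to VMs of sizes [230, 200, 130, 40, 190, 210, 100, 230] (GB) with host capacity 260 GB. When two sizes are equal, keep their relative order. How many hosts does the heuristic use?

6

Sorted descending: 230, 230, 210, 200, 190, 130, 100, 40.
  230 → host 1 (new)  [load 230/260]
  230 → host 2 (new)  [load 230/260]
  210 → host 3 (new)  [load 210/260]
  200 → host 4 (new)  [load 200/260]
  190 → host 5 (new)  [load 190/260]
  130 → host 6 (new)  [load 130/260]
  100 → host 6  [load 230/260]
  40 → host 3  [load 250/260]
6 hosts opened.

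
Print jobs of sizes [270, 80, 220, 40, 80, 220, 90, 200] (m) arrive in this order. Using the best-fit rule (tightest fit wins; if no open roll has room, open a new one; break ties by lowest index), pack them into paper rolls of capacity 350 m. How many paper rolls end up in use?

  270 → roll 1 (new)  [load 270/350]
  80 → roll 1  [load 350/350]
  220 → roll 2 (new)  [load 220/350]
  40 → roll 2  [load 260/350]
  80 → roll 2  [load 340/350]
  220 → roll 3 (new)  [load 220/350]
  90 → roll 3  [load 310/350]
  200 → roll 4 (new)  [load 200/350]
4 paper rolls opened.

4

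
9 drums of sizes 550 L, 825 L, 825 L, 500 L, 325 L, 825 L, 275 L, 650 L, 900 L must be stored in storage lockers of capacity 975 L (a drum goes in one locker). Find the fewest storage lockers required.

7

Total = 900 + 825 + 825 + 825 + 650 + 550 + 500 + 325 + 275 = 5675 L.
Lower bound: ⌈5675/975⌉ = 6 storage lockers.
Also, 7 drums each exceed 975/2 L, and no two of those can share a locker, so at least 7 storage lockers are needed.
A packing using 7 storage lockers:
  locker 1: 900 = 900
  locker 2: 825 = 825
  locker 3: 825 = 825
  locker 4: 825 = 825
  locker 5: 650 + 325 = 975
  locker 6: 550 + 275 = 825
  locker 7: 500 = 500
This matches the lower bound, so 7 is optimal.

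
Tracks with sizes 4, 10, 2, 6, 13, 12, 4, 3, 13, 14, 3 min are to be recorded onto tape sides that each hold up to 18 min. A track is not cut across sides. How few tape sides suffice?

5

Total = 14 + 13 + 13 + 12 + 10 + 6 + 4 + 4 + 3 + 3 + 2 = 84 min.
Lower bound: ⌈84/18⌉ = 5 tape sides.
A packing using 5 tape sides:
  side 1: 14 + 4 = 18
  side 2: 13 + 4 = 17
  side 3: 13 + 3 + 2 = 18
  side 4: 12 + 6 = 18
  side 5: 10 + 3 = 13
This matches the lower bound, so 5 is optimal.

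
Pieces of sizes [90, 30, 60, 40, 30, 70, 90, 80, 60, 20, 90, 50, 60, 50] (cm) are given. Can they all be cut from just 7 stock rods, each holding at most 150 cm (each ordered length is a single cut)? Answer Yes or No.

A valid assignment using 6 stock rods:
  stock rod 1: 90 + 60 = 150
  stock rod 2: 90 + 60 = 150
  stock rod 3: 90 + 60 = 150
  stock rod 4: 80 + 70 = 150
  stock rod 5: 50 + 50 + 40 = 140
  stock rod 6: 30 + 30 + 20 = 80
That uses only 6 ≤ 7, so 7 stock rods are enough.

Yes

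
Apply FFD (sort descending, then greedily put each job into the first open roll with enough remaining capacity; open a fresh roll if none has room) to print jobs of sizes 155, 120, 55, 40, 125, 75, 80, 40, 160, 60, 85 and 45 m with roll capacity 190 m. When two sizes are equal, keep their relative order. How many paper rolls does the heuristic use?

Sorted descending: 160, 155, 125, 120, 85, 80, 75, 60, 55, 45, 40, 40.
  160 → roll 1 (new)  [load 160/190]
  155 → roll 2 (new)  [load 155/190]
  125 → roll 3 (new)  [load 125/190]
  120 → roll 4 (new)  [load 120/190]
  85 → roll 5 (new)  [load 85/190]
  80 → roll 5  [load 165/190]
  75 → roll 6 (new)  [load 75/190]
  60 → roll 3  [load 185/190]
  55 → roll 4  [load 175/190]
  45 → roll 6  [load 120/190]
  40 → roll 6  [load 160/190]
  40 → roll 7 (new)  [load 40/190]
7 paper rolls opened.

7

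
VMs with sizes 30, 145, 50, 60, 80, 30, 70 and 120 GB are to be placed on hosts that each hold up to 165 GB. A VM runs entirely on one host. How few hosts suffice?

4

Total = 145 + 120 + 80 + 70 + 60 + 50 + 30 + 30 = 585 GB.
Lower bound: ⌈585/165⌉ = 4 hosts.
A packing using 4 hosts:
  host 1: 145 = 145
  host 2: 120 + 30 = 150
  host 3: 80 + 70 = 150
  host 4: 60 + 50 + 30 = 140
This matches the lower bound, so 4 is optimal.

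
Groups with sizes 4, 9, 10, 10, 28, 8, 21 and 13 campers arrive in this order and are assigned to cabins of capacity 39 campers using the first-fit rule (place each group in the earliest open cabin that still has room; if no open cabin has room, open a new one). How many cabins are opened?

3

  4 → cabin 1 (new)  [load 4/39]
  9 → cabin 1  [load 13/39]
  10 → cabin 1  [load 23/39]
  10 → cabin 1  [load 33/39]
  28 → cabin 2 (new)  [load 28/39]
  8 → cabin 2  [load 36/39]
  21 → cabin 3 (new)  [load 21/39]
  13 → cabin 3  [load 34/39]
3 cabins opened.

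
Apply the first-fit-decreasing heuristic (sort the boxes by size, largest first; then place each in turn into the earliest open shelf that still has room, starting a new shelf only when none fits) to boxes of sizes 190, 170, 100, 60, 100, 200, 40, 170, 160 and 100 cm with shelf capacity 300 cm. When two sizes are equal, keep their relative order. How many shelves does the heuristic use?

Sorted descending: 200, 190, 170, 170, 160, 100, 100, 100, 60, 40.
  200 → shelf 1 (new)  [load 200/300]
  190 → shelf 2 (new)  [load 190/300]
  170 → shelf 3 (new)  [load 170/300]
  170 → shelf 4 (new)  [load 170/300]
  160 → shelf 5 (new)  [load 160/300]
  100 → shelf 1  [load 300/300]
  100 → shelf 2  [load 290/300]
  100 → shelf 3  [load 270/300]
  60 → shelf 4  [load 230/300]
  40 → shelf 4  [load 270/300]
5 shelves opened.

5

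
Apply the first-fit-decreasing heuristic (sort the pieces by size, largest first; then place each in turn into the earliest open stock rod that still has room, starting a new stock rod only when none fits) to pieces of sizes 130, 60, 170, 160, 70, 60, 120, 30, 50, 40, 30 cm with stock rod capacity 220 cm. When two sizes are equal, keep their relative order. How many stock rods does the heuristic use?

Sorted descending: 170, 160, 130, 120, 70, 60, 60, 50, 40, 30, 30.
  170 → stock rod 1 (new)  [load 170/220]
  160 → stock rod 2 (new)  [load 160/220]
  130 → stock rod 3 (new)  [load 130/220]
  120 → stock rod 4 (new)  [load 120/220]
  70 → stock rod 3  [load 200/220]
  60 → stock rod 2  [load 220/220]
  60 → stock rod 4  [load 180/220]
  50 → stock rod 1  [load 220/220]
  40 → stock rod 4  [load 220/220]
  30 → stock rod 5 (new)  [load 30/220]
  30 → stock rod 5  [load 60/220]
5 stock rods opened.

5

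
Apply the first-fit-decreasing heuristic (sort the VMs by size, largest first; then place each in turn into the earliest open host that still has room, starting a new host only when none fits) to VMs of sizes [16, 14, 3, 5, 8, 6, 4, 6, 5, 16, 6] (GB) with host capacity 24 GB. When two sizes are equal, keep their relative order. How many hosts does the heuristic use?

Sorted descending: 16, 16, 14, 8, 6, 6, 6, 5, 5, 4, 3.
  16 → host 1 (new)  [load 16/24]
  16 → host 2 (new)  [load 16/24]
  14 → host 3 (new)  [load 14/24]
  8 → host 1  [load 24/24]
  6 → host 2  [load 22/24]
  6 → host 3  [load 20/24]
  6 → host 4 (new)  [load 6/24]
  5 → host 4  [load 11/24]
  5 → host 4  [load 16/24]
  4 → host 3  [load 24/24]
  3 → host 4  [load 19/24]
4 hosts opened.

4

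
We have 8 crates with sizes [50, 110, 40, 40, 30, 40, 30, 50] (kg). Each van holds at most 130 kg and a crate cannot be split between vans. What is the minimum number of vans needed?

Total = 110 + 50 + 50 + 40 + 40 + 40 + 30 + 30 = 390 kg.
Lower bound: ⌈390/130⌉ = 3 vans.
A packing using 4 vans:
  van 1: 110 = 110
  van 2: 50 + 50 + 30 = 130
  van 3: 40 + 40 + 40 = 120
  van 4: 30 = 30
No arrangement into 3 vans stays within capacity, so 4 is optimal.

4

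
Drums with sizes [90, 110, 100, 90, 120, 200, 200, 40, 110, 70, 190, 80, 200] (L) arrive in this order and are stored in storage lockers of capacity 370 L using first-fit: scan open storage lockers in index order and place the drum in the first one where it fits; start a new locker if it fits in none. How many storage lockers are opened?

6

  90 → locker 1 (new)  [load 90/370]
  110 → locker 1  [load 200/370]
  100 → locker 1  [load 300/370]
  90 → locker 2 (new)  [load 90/370]
  120 → locker 2  [load 210/370]
  200 → locker 3 (new)  [load 200/370]
  200 → locker 4 (new)  [load 200/370]
  40 → locker 1  [load 340/370]
  110 → locker 2  [load 320/370]
  70 → locker 3  [load 270/370]
  190 → locker 5 (new)  [load 190/370]
  80 → locker 3  [load 350/370]
  200 → locker 6 (new)  [load 200/370]
6 storage lockers opened.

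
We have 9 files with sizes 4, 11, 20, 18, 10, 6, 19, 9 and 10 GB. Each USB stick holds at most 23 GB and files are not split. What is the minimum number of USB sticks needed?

6

Total = 20 + 19 + 18 + 11 + 10 + 10 + 9 + 6 + 4 = 107 GB.
Lower bound: ⌈107/23⌉ = 5 USB sticks.
A packing using 6 USB sticks:
  USB stick 1: 20 = 20
  USB stick 2: 19 + 4 = 23
  USB stick 3: 18 = 18
  USB stick 4: 11 + 10 = 21
  USB stick 5: 10 + 9 = 19
  USB stick 6: 6 = 6
No arrangement into 5 USB sticks stays within capacity, so 6 is optimal.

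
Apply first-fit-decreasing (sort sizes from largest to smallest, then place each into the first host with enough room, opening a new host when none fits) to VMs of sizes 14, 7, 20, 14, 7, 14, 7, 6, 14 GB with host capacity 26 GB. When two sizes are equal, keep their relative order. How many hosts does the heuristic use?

Sorted descending: 20, 14, 14, 14, 14, 7, 7, 7, 6.
  20 → host 1 (new)  [load 20/26]
  14 → host 2 (new)  [load 14/26]
  14 → host 3 (new)  [load 14/26]
  14 → host 4 (new)  [load 14/26]
  14 → host 5 (new)  [load 14/26]
  7 → host 2  [load 21/26]
  7 → host 3  [load 21/26]
  7 → host 4  [load 21/26]
  6 → host 1  [load 26/26]
5 hosts opened.

5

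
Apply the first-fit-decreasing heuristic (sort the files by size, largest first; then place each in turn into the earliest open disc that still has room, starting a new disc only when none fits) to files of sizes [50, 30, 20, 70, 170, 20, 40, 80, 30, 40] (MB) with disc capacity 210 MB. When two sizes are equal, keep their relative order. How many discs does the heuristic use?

Sorted descending: 170, 80, 70, 50, 40, 40, 30, 30, 20, 20.
  170 → disc 1 (new)  [load 170/210]
  80 → disc 2 (new)  [load 80/210]
  70 → disc 2  [load 150/210]
  50 → disc 2  [load 200/210]
  40 → disc 1  [load 210/210]
  40 → disc 3 (new)  [load 40/210]
  30 → disc 3  [load 70/210]
  30 → disc 3  [load 100/210]
  20 → disc 3  [load 120/210]
  20 → disc 3  [load 140/210]
3 discs opened.

3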